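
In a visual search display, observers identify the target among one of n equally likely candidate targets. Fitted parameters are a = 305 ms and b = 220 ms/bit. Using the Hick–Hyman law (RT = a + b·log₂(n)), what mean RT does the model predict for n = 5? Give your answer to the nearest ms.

log₂(5) = 2.3219 bits, so RT = 305 + 220 × 2.3219 ≈ 815.824 ms.

816 ms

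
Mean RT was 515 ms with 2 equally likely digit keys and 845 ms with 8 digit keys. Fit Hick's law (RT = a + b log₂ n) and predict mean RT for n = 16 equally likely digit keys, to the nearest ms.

Fit slope and intercept:
  b = (845 − 515) / (log₂ 8 − log₂ 2) = 330 / (3 − 1) = 165 ms/bit
  a = 515 − 165 × 1 = 350 ms
Then RT(16) = 350 + 165 × log₂ 16 = 350 + 165 × 4 ≈ 1010.000 ms.

1010 ms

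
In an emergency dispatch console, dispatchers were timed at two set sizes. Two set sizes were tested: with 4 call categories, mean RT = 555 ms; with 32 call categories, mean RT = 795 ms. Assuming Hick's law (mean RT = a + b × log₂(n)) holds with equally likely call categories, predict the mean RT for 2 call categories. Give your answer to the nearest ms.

With log₂ n on the abscissa the relation is linear; from the two conditions:
  b = (795 − 555) / (log₂ 32 − log₂ 4) = 240 / (5 − 2) = 80 ms/bit
  a = 555 − 80 × 2 = 395 ms
Then RT(2) = 395 + 80 × log₂ 2 = 395 + 80 × 1 ≈ 475.000 ms.

475 ms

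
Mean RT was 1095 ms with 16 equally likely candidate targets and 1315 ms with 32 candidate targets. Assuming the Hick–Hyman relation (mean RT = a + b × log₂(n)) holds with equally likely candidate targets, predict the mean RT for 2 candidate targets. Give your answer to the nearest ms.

435 ms

With log₂ n on the abscissa the relation is linear; from the two conditions:
  b = (1315 − 1095) / (log₂ 32 − log₂ 16) = 220 / (5 − 4) = 220 ms/bit
  a = 1095 − 220 × 4 = 215 ms
Then RT(2) = 215 + 220 × log₂ 2 = 215 + 220 × 1 ≈ 435.000 ms.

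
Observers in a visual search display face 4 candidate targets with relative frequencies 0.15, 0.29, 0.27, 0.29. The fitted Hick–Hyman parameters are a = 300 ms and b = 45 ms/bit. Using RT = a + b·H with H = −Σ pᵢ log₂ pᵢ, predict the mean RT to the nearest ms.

388 ms

H = 0.15·log₂(1/0.15) + 0.29·log₂(1/0.29) + 0.27·log₂(1/0.27) + 0.29·log₂(1/0.29) = 1.9564 bits.
RT = 300 + 45 × 1.9564 = 388.04 ms.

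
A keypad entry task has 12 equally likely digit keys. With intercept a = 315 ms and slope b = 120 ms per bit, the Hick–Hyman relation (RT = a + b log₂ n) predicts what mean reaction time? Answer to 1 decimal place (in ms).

745.2 ms

log₂(12) = 3.5850 bits, so RT = 315 + 120 × 3.5850 ≈ 745.196 ms.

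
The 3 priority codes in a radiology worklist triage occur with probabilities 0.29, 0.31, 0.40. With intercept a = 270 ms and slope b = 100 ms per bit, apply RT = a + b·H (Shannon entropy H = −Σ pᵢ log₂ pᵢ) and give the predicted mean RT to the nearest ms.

427 ms

H = 0.29·log₂(1/0.29) + 0.31·log₂(1/0.31) + 0.40·log₂(1/0.40) = 1.5705 bits.
RT = 270 + 100 × 1.5705 = 427.05 ms.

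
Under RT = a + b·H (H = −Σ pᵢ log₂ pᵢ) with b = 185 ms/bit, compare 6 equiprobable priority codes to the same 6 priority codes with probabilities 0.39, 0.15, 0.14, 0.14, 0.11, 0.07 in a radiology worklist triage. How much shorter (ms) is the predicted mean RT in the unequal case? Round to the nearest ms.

The RT saving is b·ΔH. Equiprobable H₀ = log₂(6) = 2.5850 bits; with the given probabilities H = 2.3534 bits.
b·(H₀ − H) = 185 × (2.5850 − 2.3534) = 42.84 ms.

43 ms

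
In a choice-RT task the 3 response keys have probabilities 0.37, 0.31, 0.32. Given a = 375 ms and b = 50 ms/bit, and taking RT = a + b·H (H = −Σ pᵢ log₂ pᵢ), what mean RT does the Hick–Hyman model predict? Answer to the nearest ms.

Entropy contributions −pᵢ log₂ pᵢ: 0.5307, 0.5238, 0.5260; sum H = 1.5806 bits.
RT = a + bH = 375 + 50·1.5806 = 454.03 ms.

454 ms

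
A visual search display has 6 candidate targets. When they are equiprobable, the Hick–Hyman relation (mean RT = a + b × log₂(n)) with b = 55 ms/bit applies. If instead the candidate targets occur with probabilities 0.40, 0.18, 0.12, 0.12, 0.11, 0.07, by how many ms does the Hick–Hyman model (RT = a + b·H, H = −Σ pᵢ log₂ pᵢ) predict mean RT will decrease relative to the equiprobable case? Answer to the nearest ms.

14 ms

Equiprobable entropy H₀ = log₂ 6 = 2.5850 bits.
Skewed entropy H = −Σ pᵢ log₂ pᵢ = 2.3271 bits.
ΔRT = b·(H₀ − H) = 55 × 0.2579 = 14.18 ms.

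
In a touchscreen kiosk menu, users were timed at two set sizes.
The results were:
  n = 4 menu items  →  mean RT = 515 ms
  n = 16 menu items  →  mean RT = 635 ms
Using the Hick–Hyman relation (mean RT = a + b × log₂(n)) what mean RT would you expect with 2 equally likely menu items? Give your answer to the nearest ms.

455 ms

Fit slope and intercept:
  b = (635 − 515) / (log₂ 16 − log₂ 4) = 120 / (4 − 2) = 60 ms/bit
  a = 515 − 60 × 2 = 395 ms
Then RT(2) = 395 + 60 × log₂ 2 = 395 + 60 × 1 ≈ 455.000 ms.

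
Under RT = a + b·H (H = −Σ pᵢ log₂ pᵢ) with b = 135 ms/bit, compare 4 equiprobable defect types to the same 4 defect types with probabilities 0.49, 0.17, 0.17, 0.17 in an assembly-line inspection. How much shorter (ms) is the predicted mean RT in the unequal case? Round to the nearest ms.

26 ms

The RT saving is b·ΔH. Equiprobable H₀ = log₂(4) = 2.0000 bits; with the given probabilities H = 1.8080 bits.
b·(H₀ − H) = 135 × (2.0000 − 1.8080) = 25.91 ms.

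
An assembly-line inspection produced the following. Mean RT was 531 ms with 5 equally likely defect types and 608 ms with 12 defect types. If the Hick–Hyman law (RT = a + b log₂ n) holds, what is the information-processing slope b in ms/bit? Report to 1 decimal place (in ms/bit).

61.0 ms/bit

The slope on a log₂ axis is (608 − 531) / (3.5850 − 2.3219) = 60.964 ms/bit.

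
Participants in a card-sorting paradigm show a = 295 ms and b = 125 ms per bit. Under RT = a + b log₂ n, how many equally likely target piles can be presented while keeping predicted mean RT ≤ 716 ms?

10

Set 295 + 125·log₂ n ≤ 716 → log₂ n ≤ (716 − 295)/125 = 3.3680.
So n ≤ 2^3.3680 = 10.324; the largest integer n is 10.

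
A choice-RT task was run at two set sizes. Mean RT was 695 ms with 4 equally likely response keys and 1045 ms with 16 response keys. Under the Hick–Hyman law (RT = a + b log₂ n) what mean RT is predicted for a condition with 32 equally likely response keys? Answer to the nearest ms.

1220 ms

Fit slope and intercept:
  b = (1045 − 695) / (log₂ 16 − log₂ 4) = 350 / (4 − 2) = 175 ms/bit
  a = 695 − 175 × 2 = 345 ms
Then RT(32) = 345 + 175 × log₂ 32 = 345 + 175 × 5 ≈ 1220.000 ms.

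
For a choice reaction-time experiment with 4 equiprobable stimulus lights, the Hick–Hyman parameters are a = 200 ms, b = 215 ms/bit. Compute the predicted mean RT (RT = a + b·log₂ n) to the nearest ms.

log₂(4) = 2 bits, so RT = 200 + 215 × 2 ≈ 630.000 ms.

630 ms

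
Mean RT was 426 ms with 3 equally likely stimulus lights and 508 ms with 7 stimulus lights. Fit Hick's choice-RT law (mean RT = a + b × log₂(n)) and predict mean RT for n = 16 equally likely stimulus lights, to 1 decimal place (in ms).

588.0 ms

RT is linear in log₂ n, so two points fix the line:
  b = (508 − 426) / (log₂ 7 − log₂ 3) = 82 / (2.8074 − 1.5850) = 67.082 ms/bit
  a = 426 − 67.082 × 1.5850 = 319.678 ms
Then RT(16) = 319.678 + 67.082 × log₂ 16 = 319.678 + 67.082 × 4 ≈ 588.005 ms.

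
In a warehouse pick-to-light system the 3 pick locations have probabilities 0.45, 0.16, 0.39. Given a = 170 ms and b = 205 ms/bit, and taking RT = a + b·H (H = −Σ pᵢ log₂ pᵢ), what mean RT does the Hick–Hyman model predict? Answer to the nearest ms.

Entropy contributions −pᵢ log₂ pᵢ: 0.5184, 0.4230, 0.5298; sum H = 1.4712 bits.
RT = a + bH = 170 + 205·1.4712 = 471.60 ms.

472 ms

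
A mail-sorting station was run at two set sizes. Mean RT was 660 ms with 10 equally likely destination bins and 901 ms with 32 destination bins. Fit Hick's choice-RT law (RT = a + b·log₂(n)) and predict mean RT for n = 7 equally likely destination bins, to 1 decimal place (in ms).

RT is linear in log₂ n, so two points fix the line:
  b = (901 − 660) / (log₂ 32 − log₂ 10) = 241 / (5 − 3.3219) = 143.617 ms/bit
  a = 660 − 143.617 × 3.3219 = 182.914 ms
Then RT(7) = 182.914 + 143.617 × log₂ 7 = 182.914 + 143.617 × 2.8074 ≈ 586.098 ms.

586.1 ms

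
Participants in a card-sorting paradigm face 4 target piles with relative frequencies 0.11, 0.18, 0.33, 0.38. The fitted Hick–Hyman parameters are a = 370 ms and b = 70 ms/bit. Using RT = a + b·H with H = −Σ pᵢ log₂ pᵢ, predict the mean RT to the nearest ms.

500 ms

Entropy contributions −pᵢ log₂ pᵢ: 0.3503, 0.4453, 0.5278, 0.5305; sum H = 1.8539 bits.
RT = a + bH = 370 + 70·1.8539 = 499.77 ms.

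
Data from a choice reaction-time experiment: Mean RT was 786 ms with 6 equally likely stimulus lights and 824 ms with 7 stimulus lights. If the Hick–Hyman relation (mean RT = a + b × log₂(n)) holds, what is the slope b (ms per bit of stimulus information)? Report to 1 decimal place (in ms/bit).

The slope on a log₂ axis is (824 − 786) / (2.8074 − 2.5850) = 170.869 ms/bit.

170.9 ms/bit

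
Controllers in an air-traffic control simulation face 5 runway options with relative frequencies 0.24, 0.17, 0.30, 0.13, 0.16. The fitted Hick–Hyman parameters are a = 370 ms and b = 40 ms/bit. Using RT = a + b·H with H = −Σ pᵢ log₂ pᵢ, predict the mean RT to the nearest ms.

460 ms

H = 0.24·log₂(1/0.24) + 0.17·log₂(1/0.17) + 0.30·log₂(1/0.30) + 0.13·log₂(1/0.13) + 0.16·log₂(1/0.16) = 2.2555 bits.
RT = 370 + 40 × 2.2555 = 460.22 ms.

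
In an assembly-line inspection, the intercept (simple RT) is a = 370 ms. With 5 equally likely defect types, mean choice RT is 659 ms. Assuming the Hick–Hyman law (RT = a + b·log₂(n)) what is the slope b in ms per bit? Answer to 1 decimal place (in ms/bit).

log₂(5) = 2.3219 bits.
b = (RT − a)/log₂ n = (659 − 370) / 2.3219 = 124.466 ms/bit.

124.5 ms/bit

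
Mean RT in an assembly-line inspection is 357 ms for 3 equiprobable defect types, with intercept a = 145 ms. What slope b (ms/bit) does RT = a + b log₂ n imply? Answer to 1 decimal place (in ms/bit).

b = (357 − 145) / log₂(3) = 212 / 1.5850 = 133.757 ms/bit.

133.8 ms/bit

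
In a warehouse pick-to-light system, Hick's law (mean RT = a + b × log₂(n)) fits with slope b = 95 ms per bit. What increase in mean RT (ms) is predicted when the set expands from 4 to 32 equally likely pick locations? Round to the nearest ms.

Only the slope matters, since a is common to both: ΔRT = b·log₂(n₂/n₁).
log₂(32) − log₂(4) = log₂(32/4) = log₂(8) = 3.
ΔRT = 95 × 3.0000 = 285.000 ms.

285 ms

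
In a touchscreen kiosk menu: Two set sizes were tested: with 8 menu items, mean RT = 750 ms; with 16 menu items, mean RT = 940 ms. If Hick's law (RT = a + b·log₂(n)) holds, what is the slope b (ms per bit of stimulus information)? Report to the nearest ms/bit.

The slope on a log₂ axis is (940 − 750) / (4 − 3) = 190 ms/bit.

190 ms/bit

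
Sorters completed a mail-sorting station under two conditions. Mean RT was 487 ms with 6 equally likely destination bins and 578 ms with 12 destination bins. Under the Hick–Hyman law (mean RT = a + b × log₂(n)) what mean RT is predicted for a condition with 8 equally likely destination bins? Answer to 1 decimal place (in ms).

524.8 ms

Solve the two-equation system in a and b:
  b = (578 − 487) / (log₂ 12 − log₂ 6) = 91 / (3.5850 − 2.5850) = 91.000 ms/bit
  a = 487 − 91.000 × 2.5850 = 251.768 ms
Then RT(8) = 251.768 + 91.000 × log₂ 8 = 251.768 + 91.000 × 3 ≈ 524.768 ms.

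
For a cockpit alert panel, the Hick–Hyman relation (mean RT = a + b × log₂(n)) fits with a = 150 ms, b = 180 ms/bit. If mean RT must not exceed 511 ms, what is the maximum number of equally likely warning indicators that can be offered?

Set 150 + 180·log₂ n ≤ 511 → log₂ n ≤ (511 − 150)/180 = 2.0056.
So n ≤ 2^2.0056 = 4.015; the largest integer n is 4.

4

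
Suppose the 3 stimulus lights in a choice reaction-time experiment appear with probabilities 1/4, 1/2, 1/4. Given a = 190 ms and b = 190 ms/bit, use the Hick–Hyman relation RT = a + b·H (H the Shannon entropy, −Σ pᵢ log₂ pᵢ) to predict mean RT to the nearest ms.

Each term −pᵢ log₂ pᵢ: 0.25·2 + 0.5·1 + 0.25·2; summed, H = 1.500 bits.
Mean RT = a + bH = 190 + 190·1.500 = 475.00 ms.

475 ms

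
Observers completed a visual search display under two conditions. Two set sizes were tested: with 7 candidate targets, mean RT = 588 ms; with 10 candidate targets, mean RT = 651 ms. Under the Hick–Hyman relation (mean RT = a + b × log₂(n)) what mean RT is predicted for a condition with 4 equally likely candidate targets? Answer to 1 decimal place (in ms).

489.2 ms

Solve the two-equation system in a and b:
  b = (651 − 588) / (log₂ 10 − log₂ 7) = 63 / (3.3219 − 2.8074) = 122.432 ms/bit
  a = 588 − 122.432 × 2.8074 = 244.291 ms
Then RT(4) = 244.291 + 122.432 × log₂ 4 = 244.291 + 122.432 × 2 ≈ 489.154 ms.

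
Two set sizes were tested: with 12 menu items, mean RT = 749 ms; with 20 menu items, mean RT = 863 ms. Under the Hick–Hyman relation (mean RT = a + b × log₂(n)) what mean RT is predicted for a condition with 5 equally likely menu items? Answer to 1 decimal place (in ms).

With log₂ n on the abscissa the relation is linear; from the two conditions:
  b = (863 − 749) / (log₂ 20 − log₂ 12) = 114 / (4.3219 − 3.5850) = 154.688 ms/bit
  a = 749 − 154.688 × 3.5850 = 194.448 ms
Then RT(5) = 194.448 + 154.688 × log₂ 5 = 194.448 + 154.688 × 2.3219 ≈ 553.623 ms.

553.6 ms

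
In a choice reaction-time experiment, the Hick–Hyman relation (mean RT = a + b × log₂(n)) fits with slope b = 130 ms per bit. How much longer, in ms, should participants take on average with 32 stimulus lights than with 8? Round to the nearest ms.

260 ms

Only the slope matters, since a is common to both: ΔRT = b·log₂(n₂/n₁).
log₂(32) − log₂(8) = log₂(32/8) = log₂(4) = 2.
ΔRT = 130 × 2.0000 = 260.000 ms.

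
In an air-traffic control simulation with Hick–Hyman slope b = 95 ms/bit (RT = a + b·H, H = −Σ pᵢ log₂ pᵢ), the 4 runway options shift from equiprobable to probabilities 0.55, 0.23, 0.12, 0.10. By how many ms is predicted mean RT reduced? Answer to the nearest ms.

32 ms

Equiprobable entropy H₀ = log₂ 4 = 2.0000 bits.
Skewed entropy H = −Σ pᵢ log₂ pᵢ = 1.6613 bits.
ΔRT = b·(H₀ − H) = 95 × 0.3387 = 32.18 ms.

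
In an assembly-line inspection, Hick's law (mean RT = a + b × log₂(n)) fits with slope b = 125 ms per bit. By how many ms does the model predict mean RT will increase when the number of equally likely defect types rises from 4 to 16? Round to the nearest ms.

250 ms

ΔRT = (a + b log₂ n₂) − (a + b log₂ n₁) = b·(log₂ n₂ − log₂ n₁).
log₂(16) − log₂(4) = log₂(16/4) = log₂(4) = 2.
ΔRT = 125 × 2.0000 = 250.000 ms.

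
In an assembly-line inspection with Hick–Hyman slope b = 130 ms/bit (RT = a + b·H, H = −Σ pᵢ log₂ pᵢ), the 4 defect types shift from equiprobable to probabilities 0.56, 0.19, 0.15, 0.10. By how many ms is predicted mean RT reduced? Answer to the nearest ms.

The RT saving is b·ΔH. Equiprobable H₀ = log₂(4) = 2.0000 bits; with the given probabilities H = 1.6664 bits.
b·(H₀ − H) = 130 × (2.0000 − 1.6664) = 43.37 ms.

43 ms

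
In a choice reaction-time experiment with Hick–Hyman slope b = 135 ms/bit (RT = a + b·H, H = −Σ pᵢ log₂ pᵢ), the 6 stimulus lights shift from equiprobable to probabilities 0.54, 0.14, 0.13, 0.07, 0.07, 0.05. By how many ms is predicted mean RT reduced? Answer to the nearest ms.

77 ms

The RT saving is b·ΔH. Equiprobable H₀ = log₂(6) = 2.5850 bits; with the given probabilities H = 2.0130 bits.
b·(H₀ − H) = 135 × (2.5850 − 2.0130) = 77.21 ms.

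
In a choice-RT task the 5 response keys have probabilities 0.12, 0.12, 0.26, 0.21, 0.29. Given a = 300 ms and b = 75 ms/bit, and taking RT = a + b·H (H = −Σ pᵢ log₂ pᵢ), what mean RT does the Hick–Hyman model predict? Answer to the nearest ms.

467 ms

Entropy contributions −pᵢ log₂ pᵢ: 0.3671, 0.3671, 0.5053, 0.4728, 0.5179; sum H = 2.2301 bits.
RT = a + bH = 300 + 75·2.2301 = 467.26 ms.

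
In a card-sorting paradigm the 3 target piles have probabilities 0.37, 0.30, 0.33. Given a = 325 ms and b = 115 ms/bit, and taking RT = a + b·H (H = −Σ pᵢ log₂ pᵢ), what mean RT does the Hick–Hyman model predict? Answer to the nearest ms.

H = 0.37·log₂(1/0.37) + 0.30·log₂(1/0.30) + 0.33·log₂(1/0.33) = 1.5796 bits.
RT = 325 + 115 × 1.5796 = 506.66 ms.

507 ms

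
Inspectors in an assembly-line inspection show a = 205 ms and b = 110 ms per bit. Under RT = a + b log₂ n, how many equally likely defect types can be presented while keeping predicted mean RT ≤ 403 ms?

3

Information budget: (403 − 205)/110 = 1.8000 bits, so n ≤ 2^1.8000 = 3.482 → at most 3.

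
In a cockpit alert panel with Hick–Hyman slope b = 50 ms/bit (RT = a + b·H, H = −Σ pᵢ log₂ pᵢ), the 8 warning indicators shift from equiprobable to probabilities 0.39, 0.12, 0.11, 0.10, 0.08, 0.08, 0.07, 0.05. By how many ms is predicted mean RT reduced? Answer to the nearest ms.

Equiprobable entropy H₀ = log₂ 8 = 3.0000 bits.
Skewed entropy H = −Σ pᵢ log₂ pᵢ = 2.6470 bits.
ΔRT = b·(H₀ − H) = 50 × 0.3530 = 17.65 ms.

18 ms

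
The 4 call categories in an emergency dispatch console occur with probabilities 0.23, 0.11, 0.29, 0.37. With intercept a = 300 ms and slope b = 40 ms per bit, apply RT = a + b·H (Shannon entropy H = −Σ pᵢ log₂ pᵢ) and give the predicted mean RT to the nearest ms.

Entropy contributions −pᵢ log₂ pᵢ: 0.4877, 0.3503, 0.5179, 0.5307; sum H = 1.8866 bits.
RT = a + bH = 300 + 40·1.8866 = 375.46 ms.

375 ms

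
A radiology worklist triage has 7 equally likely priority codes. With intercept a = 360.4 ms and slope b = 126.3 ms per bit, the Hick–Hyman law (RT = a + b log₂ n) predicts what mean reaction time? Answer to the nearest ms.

log₂(7) = 2.8074 bits, so RT = 360.4 + 126.3 × 2.8074 ≈ 714.969 ms.

715 ms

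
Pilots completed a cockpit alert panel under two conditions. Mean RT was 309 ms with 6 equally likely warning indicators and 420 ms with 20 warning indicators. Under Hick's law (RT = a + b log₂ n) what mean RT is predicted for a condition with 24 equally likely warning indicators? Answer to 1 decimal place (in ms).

436.8 ms

RT is linear in log₂ n, so two points fix the line:
  b = (420 − 309) / (log₂ 20 − log₂ 6) = 111 / (4.3219 − 2.5850) = 63.905 ms/bit
  a = 309 − 63.905 × 2.5850 = 143.809 ms
Then RT(24) = 143.809 + 63.905 × log₂ 24 = 143.809 + 63.905 × 4.5850 ≈ 436.809 ms.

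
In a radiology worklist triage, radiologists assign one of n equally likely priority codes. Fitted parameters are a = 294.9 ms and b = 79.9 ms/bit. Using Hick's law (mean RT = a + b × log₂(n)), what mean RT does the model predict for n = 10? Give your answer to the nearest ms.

log₂(10) = 3.3219 bits, so RT = 294.9 + 79.9 × 3.3219 ≈ 560.322 ms.

560 ms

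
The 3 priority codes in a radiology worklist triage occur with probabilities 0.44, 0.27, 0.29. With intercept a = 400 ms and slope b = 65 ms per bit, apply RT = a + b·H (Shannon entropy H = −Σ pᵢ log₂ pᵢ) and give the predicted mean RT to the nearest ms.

Entropy contributions −pᵢ log₂ pᵢ: 0.5211, 0.5100, 0.5179; sum H = 1.5491 bits.
RT = a + bH = 400 + 65·1.5491 = 500.69 ms.

501 ms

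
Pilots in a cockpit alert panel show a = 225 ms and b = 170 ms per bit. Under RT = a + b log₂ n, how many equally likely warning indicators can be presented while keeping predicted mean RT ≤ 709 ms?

7

Information budget: (709 − 225)/170 = 2.8471 bits, so n ≤ 2^2.8471 = 7.195 → at most 7.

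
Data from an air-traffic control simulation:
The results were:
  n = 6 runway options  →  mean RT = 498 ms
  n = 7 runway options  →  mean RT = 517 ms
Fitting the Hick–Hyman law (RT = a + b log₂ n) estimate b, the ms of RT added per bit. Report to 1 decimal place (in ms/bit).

The slope on a log₂ axis is (517 − 498) / (2.8074 − 2.5850) = 85.435 ms/bit.

85.4 ms/bit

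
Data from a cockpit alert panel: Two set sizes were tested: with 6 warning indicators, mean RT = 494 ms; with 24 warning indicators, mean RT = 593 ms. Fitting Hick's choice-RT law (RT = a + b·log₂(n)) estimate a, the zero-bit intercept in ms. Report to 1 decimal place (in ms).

366.0 ms

Slope: b = (593 − 494) / (log₂ 24 − log₂ 6) = 99/2.0000 = 49.500 ms/bit.
a = RT₁ − b·log₂ n₁ = 494 − 49.500 × 2.5850 = 366.044 ms.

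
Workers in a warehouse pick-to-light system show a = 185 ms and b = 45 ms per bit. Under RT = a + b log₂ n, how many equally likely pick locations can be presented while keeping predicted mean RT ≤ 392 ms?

Set 185 + 45·log₂ n ≤ 392 → log₂ n ≤ (392 − 185)/45 = 4.6000.
So n ≤ 2^4.6000 = 24.251; the largest integer n is 24.

24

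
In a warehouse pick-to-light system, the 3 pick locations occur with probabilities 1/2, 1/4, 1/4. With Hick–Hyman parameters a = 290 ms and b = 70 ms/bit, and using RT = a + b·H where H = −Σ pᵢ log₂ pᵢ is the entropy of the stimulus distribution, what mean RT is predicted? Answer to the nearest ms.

395 ms

H = −Σ pᵢ log₂ pᵢ = 0.5·1 + 0.25·2 + 0.25·2 = 1.500 bits.
RT = 290 + 70 × 1.500 = 395.00 ms.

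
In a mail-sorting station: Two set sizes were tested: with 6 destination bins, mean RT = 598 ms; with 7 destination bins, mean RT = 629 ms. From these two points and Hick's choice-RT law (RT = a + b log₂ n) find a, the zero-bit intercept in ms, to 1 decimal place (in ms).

237.7 ms

Slope: b = (629 − 598) / (log₂ 7 − log₂ 6) = 31/0.2224 = 139.393 ms/bit.
a = RT₁ − b·log₂ n₁ = 598 − 139.393 × 2.5850 = 237.674 ms.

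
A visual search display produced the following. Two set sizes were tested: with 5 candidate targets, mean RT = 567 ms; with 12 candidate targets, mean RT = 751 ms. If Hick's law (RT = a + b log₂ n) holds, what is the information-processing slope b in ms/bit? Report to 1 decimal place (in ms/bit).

145.7 ms/bit

b = (RT₂ − RT₁)/(log₂ n₂ − log₂ n₁) = (751 − 567)/(3.5850 − 2.3219) = 145.681 ms/bit.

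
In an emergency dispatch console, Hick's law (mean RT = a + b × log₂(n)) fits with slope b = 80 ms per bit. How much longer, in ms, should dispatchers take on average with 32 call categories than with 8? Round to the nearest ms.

The intercept a cancels: ΔRT = b·(log₂ n₂ − log₂ n₁) = b·log₂(n₂/n₁).
log₂(32) − log₂(8) = log₂(32/8) = log₂(4) = 2.
ΔRT = 80 × 2.0000 = 160.000 ms.

160 ms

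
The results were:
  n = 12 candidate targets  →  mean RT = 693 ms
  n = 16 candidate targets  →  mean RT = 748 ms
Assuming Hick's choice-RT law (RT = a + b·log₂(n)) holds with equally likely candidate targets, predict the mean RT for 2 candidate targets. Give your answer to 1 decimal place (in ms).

350.4 ms

Solve the two-equation system in a and b:
  b = (748 − 693) / (log₂ 16 − log₂ 12) = 55 / (4 − 3.5850) = 132.518 ms/bit
  a = 693 − 132.518 × 3.5850 = 217.927 ms
Then RT(2) = 217.927 + 132.518 × log₂ 2 = 217.927 + 132.518 × 1 ≈ 350.446 ms.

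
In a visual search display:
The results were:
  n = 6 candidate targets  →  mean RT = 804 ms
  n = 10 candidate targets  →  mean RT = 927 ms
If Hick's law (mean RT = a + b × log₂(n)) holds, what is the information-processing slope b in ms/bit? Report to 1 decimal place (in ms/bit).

166.9 ms/bit

Slope: b = (927 − 804) / (log₂ 10 − log₂ 6) = 123/0.7370 = 166.901 ms/bit.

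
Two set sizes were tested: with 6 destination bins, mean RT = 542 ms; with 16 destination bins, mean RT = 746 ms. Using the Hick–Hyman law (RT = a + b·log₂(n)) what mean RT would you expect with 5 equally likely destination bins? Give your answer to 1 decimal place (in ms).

504.1 ms

RT is linear in log₂ n, so two points fix the line:
  b = (746 − 542) / (log₂ 16 − log₂ 6) = 204 / (4 − 2.5850) = 144.166 ms/bit
  a = 542 − 144.166 × 2.5850 = 169.337 ms
Then RT(5) = 169.337 + 144.166 × log₂ 5 = 169.337 + 144.166 × 2.3219 ≈ 504.079 ms.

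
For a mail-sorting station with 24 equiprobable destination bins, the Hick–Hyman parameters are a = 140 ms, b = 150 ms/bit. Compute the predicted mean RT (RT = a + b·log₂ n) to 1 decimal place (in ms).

log₂(24) = 4.5850 bits, so RT = 140 + 150 × 4.5850 ≈ 827.744 ms.

827.7 ms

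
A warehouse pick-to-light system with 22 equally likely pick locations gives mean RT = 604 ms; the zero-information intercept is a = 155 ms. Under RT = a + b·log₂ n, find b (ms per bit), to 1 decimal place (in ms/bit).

100.7 ms/bit

log₂(22) = 4.4594 bits.
b = (RT − a)/log₂ n = (604 − 155) / 4.4594 = 100.685 ms/bit.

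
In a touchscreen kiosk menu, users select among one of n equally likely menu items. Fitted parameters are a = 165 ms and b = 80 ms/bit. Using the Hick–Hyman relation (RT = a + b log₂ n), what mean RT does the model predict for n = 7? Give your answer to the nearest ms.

log₂(7) = 2.8074 bits, so RT = 165 + 80 × 2.8074 ≈ 389.588 ms.

390 ms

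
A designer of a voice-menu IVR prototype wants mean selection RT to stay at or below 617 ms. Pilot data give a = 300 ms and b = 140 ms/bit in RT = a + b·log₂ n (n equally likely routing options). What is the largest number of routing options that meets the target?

140·log₂ n ≤ 617 − 300 = 317, giving log₂ n ≤ 2.2643 and n ≤ 4.804. The largest whole number is 4.

4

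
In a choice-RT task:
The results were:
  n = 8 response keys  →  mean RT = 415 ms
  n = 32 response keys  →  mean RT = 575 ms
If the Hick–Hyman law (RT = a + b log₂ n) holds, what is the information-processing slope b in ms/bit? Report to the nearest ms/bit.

80 ms/bit

b = (RT₂ − RT₁)/(log₂ n₂ − log₂ n₁) = (575 − 415)/(5 − 3) = 80 ms/bit.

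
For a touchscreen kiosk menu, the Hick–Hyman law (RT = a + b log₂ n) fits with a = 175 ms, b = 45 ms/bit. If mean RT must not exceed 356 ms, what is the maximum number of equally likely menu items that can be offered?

Set 175 + 45·log₂ n ≤ 356 → log₂ n ≤ (356 − 175)/45 = 4.0222.
So n ≤ 2^4.0222 = 16.248; the largest integer n is 16.

16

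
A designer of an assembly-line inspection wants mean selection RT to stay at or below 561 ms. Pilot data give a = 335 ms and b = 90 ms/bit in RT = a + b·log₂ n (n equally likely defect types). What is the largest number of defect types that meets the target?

5

Set 335 + 90·log₂ n ≤ 561 → log₂ n ≤ (561 − 335)/90 = 2.5111.
So n ≤ 2^2.5111 = 5.701; the largest integer n is 5.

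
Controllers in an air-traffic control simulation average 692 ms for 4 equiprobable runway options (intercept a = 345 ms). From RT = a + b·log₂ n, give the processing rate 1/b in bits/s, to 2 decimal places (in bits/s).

5.76 bits/s

b = (692 − 345)/log₂ 4 = 347/2 = 173.500 ms per bit = 0.17350 s/bit; the reciprocal is 5.764 bits/s.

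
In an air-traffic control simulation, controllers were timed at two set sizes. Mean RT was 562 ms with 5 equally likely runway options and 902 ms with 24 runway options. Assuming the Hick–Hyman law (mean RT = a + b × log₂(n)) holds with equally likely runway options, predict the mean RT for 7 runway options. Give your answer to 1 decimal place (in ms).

634.9 ms

RT is linear in log₂ n, so two points fix the line:
  b = (902 − 562) / (log₂ 24 − log₂ 5) = 340 / (4.5850 − 2.3219) = 150.241 ms/bit
  a = 562 − 150.241 × 2.3219 = 213.152 ms
Then RT(7) = 213.152 + 150.241 × log₂ 7 = 213.152 + 150.241 × 2.8074 ≈ 634.931 ms.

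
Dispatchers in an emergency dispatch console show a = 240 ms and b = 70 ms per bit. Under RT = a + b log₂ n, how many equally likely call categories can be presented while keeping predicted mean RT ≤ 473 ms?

70·log₂ n ≤ 473 − 240 = 233, giving log₂ n ≤ 3.3286 and n ≤ 10.046. The largest whole number is 10.

10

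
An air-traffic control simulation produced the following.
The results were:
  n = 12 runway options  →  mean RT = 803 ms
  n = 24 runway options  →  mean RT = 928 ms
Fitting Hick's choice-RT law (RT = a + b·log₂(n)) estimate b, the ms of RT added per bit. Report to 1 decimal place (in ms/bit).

b = (RT₂ − RT₁)/(log₂ n₂ − log₂ n₁) = (928 − 803)/(4.5850 − 3.5850) = 125.000 ms/bit.

125.0 ms/bit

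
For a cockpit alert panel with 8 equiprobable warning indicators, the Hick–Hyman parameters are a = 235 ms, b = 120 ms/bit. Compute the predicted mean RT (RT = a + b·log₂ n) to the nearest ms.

log₂(8) = 3 bits, so RT = 235 + 120 × 3 ≈ 595.000 ms.

595 ms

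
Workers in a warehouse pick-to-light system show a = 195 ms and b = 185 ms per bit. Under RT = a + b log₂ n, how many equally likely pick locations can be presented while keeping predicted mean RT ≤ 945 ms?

16

Information budget: (945 − 195)/185 = 4.0541 bits, so n ≤ 2^4.0541 = 16.611 → at most 16.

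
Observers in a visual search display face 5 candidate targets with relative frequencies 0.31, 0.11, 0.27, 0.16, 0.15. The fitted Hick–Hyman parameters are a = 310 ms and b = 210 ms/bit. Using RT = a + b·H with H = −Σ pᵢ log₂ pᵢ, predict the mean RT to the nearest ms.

776 ms

Entropy contributions −pᵢ log₂ pᵢ: 0.5238, 0.3503, 0.5100, 0.4230, 0.4105; sum H = 2.2177 bits.
RT = a + bH = 310 + 210·2.2177 = 775.71 ms.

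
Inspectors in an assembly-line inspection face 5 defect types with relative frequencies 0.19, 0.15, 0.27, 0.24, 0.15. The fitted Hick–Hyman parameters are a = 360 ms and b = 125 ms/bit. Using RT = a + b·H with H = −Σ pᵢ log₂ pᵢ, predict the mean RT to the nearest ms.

Entropy contributions −pᵢ log₂ pᵢ: 0.4552, 0.4105, 0.5100, 0.4941, 0.4105; sum H = 2.2805 bits.
RT = a + bH = 360 + 125·2.2805 = 645.06 ms.

645 ms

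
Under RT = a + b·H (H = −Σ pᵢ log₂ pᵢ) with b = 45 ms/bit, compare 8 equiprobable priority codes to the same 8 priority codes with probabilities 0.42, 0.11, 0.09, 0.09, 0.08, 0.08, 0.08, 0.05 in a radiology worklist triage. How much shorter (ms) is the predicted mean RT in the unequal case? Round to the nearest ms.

18 ms

The RT saving is b·ΔH. Equiprobable H₀ = log₂(8) = 3.0000 bits; with the given probabilities H = 2.5919 bits.
b·(H₀ − H) = 45 × (3.0000 − 2.5919) = 18.37 ms.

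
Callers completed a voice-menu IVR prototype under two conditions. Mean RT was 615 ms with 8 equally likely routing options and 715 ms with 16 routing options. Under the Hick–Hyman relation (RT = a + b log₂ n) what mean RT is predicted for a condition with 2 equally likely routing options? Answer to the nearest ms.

415 ms

Solve the two-equation system in a and b:
  b = (715 − 615) / (log₂ 16 − log₂ 8) = 100 / (4 − 3) = 100 ms/bit
  a = 615 − 100 × 3 = 315 ms
Then RT(2) = 315 + 100 × log₂ 2 = 315 + 100 × 1 ≈ 415.000 ms.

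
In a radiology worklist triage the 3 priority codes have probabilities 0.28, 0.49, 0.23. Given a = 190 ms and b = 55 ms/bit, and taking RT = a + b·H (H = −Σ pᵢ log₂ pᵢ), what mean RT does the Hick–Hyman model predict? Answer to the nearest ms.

H = 0.28·log₂(1/0.28) + 0.49·log₂(1/0.49) + 0.23·log₂(1/0.23) = 1.5062 bits.
RT = 190 + 55 × 1.5062 = 272.84 ms.

273 ms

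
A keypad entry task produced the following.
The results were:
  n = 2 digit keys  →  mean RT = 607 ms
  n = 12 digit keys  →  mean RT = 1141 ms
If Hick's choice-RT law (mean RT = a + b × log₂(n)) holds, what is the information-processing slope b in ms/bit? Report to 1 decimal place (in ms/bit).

206.6 ms/bit

b = (RT₂ − RT₁)/(log₂ n₂ − log₂ n₁) = (1141 − 607)/(3.5850 − 1) = 206.579 ms/bit.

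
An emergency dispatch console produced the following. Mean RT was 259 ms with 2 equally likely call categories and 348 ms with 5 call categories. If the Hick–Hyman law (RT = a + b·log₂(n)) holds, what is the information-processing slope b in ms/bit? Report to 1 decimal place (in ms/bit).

The slope on a log₂ axis is (348 − 259) / (2.3219 − 1) = 67.326 ms/bit.

67.3 ms/bit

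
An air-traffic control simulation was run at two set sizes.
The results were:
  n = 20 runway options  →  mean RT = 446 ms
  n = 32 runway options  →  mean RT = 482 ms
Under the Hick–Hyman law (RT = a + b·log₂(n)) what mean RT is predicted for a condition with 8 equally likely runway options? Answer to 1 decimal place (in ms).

375.8 ms

RT is linear in log₂ n, so two points fix the line:
  b = (482 − 446) / (log₂ 32 − log₂ 20) = 36 / (5 − 4.3219) = 53.092 ms/bit
  a = 446 − 53.092 × 4.3219 = 216.541 ms
Then RT(8) = 216.541 + 53.092 × log₂ 8 = 216.541 + 53.092 × 3 ≈ 375.817 ms.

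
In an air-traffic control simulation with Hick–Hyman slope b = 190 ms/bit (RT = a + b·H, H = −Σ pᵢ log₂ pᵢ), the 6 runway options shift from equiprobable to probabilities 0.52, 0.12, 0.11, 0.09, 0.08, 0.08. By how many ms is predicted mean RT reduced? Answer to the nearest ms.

Equiprobable entropy H₀ = log₂ 6 = 2.5850 bits.
Skewed entropy H = −Σ pᵢ log₂ pᵢ = 2.1036 bits.
ΔRT = b·(H₀ − H) = 190 × 0.4814 = 91.46 ms.

91 ms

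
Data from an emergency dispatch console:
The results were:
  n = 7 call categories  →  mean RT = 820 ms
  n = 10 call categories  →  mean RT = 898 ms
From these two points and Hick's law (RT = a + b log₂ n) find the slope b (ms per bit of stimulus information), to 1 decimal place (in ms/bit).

The slope on a log₂ axis is (898 − 820) / (3.3219 − 2.8074) = 151.582 ms/bit.

151.6 ms/bit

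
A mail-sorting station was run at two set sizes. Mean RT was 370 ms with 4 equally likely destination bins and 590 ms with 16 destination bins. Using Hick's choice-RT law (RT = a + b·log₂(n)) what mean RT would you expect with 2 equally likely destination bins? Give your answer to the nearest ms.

260 ms

RT is linear in log₂ n, so two points fix the line:
  b = (590 − 370) / (log₂ 16 − log₂ 4) = 220 / (4 − 2) = 110 ms/bit
  a = 370 − 110 × 2 = 150 ms
Then RT(2) = 150 + 110 × log₂ 2 = 150 + 110 × 1 ≈ 260.000 ms.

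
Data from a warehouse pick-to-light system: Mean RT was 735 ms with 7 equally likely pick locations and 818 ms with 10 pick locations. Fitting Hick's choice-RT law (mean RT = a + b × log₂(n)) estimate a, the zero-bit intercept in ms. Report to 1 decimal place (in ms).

282.2 ms

The slope on a log₂ axis is (818 − 735) / (3.3219 − 2.8074) = 161.299 ms/bit.
a = RT₁ − b·log₂ n₁ = 735 − 161.299 × 2.8074 = 282.177 ms.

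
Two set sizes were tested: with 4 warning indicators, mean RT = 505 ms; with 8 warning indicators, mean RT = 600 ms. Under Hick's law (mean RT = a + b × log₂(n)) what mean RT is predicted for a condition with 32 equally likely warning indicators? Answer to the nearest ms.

Solve the two-equation system in a and b:
  b = (600 − 505) / (log₂ 8 − log₂ 4) = 95 / (3 − 2) = 95 ms/bit
  a = 505 − 95 × 2 = 315 ms
Then RT(32) = 315 + 95 × log₂ 32 = 315 + 95 × 5 ≈ 790.000 ms.

790 ms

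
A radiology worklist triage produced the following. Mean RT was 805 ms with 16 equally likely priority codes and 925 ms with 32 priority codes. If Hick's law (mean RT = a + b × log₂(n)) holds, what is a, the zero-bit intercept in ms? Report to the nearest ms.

325 ms

Slope: b = (925 − 805) / (log₂ 32 − log₂ 16) = 120/1.0000 = 120 ms/bit.
Intercept: a = 805 − 120·log₂(16) = 325.000 ms.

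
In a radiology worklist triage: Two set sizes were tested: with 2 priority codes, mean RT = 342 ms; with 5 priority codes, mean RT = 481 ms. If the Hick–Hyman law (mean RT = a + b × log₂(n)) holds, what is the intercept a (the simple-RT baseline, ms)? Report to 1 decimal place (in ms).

236.9 ms

The slope on a log₂ axis is (481 − 342) / (2.3219 − 1) = 105.149 ms/bit.
Intercept: a = 342 − 105.149·log₂(2) = 236.851 ms.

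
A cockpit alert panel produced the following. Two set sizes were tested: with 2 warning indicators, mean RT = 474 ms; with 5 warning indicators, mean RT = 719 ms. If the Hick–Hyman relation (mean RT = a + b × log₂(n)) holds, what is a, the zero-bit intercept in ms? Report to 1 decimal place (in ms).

288.7 ms

b = (RT₂ − RT₁)/(log₂ n₂ − log₂ n₁) = (719 − 474)/(2.3219 − 1) = 185.335 ms/bit.
Intercept: a = 474 − 185.335·log₂(2) = 288.665 ms.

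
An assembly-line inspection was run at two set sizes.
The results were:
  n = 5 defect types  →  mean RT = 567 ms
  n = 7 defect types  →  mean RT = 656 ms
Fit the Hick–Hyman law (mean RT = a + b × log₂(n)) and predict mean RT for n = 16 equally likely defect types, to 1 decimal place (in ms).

874.7 ms

With log₂ n on the abscissa the relation is linear; from the two conditions:
  b = (656 − 567) / (log₂ 7 − log₂ 5) = 89 / (2.8074 − 2.3219) = 183.344 ms/bit
  a = 567 − 183.344 × 2.3219 = 141.289 ms
Then RT(16) = 141.289 + 183.344 × log₂ 16 = 141.289 + 183.344 × 4 ≈ 874.664 ms.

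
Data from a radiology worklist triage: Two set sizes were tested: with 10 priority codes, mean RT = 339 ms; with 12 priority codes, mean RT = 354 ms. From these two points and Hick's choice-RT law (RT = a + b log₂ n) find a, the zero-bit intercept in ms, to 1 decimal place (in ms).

149.6 ms

Slope: b = (354 − 339) / (log₂ 12 − log₂ 10) = 15/0.2630 = 57.027 ms/bit.
Intercept: a = 339 − 57.027·log₂(10) = 149.561 ms.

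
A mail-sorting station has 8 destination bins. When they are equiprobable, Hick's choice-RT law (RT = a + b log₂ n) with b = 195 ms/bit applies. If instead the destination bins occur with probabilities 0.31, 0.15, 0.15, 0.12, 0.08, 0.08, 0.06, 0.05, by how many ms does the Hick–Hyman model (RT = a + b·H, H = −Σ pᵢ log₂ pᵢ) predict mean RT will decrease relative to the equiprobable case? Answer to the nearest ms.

48 ms

The RT saving is b·ΔH. Equiprobable H₀ = log₂(8) = 3.0000 bits; with the given probabilities H = 2.7546 bits.
b·(H₀ − H) = 195 × (3.0000 − 2.7546) = 47.85 ms.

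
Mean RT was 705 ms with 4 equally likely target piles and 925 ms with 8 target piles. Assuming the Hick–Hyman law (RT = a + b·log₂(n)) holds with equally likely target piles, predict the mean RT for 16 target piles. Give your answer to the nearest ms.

1145 ms

Fit slope and intercept:
  b = (925 − 705) / (log₂ 8 − log₂ 4) = 220 / (3 − 2) = 220 ms/bit
  a = 705 − 220 × 2 = 265 ms
Then RT(16) = 265 + 220 × log₂ 16 = 265 + 220 × 4 ≈ 1145.000 ms.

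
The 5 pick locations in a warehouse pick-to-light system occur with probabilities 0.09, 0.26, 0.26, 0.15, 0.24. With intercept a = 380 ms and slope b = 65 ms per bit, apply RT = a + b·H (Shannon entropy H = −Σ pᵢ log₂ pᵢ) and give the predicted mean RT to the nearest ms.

525 ms

H = 0.09·log₂(1/0.09) + 0.26·log₂(1/0.26) + 0.26·log₂(1/0.26) + 0.15·log₂(1/0.15) + 0.24·log₂(1/0.24) = 2.2279 bits.
RT = 380 + 65 × 2.2279 = 524.81 ms.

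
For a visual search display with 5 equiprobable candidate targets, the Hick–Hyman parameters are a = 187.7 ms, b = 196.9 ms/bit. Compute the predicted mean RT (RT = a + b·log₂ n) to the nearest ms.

log₂(5) = 2.3219 bits, so RT = 187.7 + 196.9 × 2.3219 ≈ 644.888 ms.

645 ms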